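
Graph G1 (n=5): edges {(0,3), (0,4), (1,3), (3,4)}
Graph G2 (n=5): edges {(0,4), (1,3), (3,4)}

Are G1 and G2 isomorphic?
No, not isomorphic

The graphs are NOT isomorphic.

Counting edges: G1 has 4 edge(s); G2 has 3 edge(s).
Edge count is an isomorphism invariant (a bijection on vertices induces a bijection on edges), so differing edge counts rule out isomorphism.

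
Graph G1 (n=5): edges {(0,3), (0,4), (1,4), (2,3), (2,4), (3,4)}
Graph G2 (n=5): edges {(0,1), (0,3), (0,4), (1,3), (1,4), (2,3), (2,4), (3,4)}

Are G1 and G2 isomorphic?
No, not isomorphic

The graphs are NOT isomorphic.

Counting edges: G1 has 6 edge(s); G2 has 8 edge(s).
Edge count is an isomorphism invariant (a bijection on vertices induces a bijection on edges), so differing edge counts rule out isomorphism.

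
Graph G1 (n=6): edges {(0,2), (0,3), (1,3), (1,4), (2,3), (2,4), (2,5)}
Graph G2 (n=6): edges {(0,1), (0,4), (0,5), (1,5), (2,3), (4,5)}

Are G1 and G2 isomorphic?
No, not isomorphic

The graphs are NOT isomorphic.

Counting triangles (3-cliques): G1 has 1, G2 has 2.
Triangle count is an isomorphism invariant, so differing triangle counts rule out isomorphism.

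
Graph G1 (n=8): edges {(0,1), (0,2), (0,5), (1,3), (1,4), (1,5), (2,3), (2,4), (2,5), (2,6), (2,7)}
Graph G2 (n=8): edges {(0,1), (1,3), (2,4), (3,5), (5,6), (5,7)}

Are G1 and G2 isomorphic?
No, not isomorphic

The graphs are NOT isomorphic.

Connected components of G1: 1 component(s) with vertex sets [[0, 1, 2, 3, 4, 5, 6, 7]], sizes [8].
Connected components of G2: 2 component(s) with vertex sets [[2, 4], [0, 1, 3, 5, 6, 7]], sizes [2, 6].
The number of connected components (and the multiset of component sizes) is an isomorphism invariant — an isomorphism maps each component of G1 bijectively onto a component of G2. Since G1 has 1 component(s) and G2 has 2, they cannot be isomorphic.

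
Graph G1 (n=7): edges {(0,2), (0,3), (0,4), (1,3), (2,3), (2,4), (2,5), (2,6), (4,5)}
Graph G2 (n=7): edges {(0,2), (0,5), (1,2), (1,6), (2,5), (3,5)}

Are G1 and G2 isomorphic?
No, not isomorphic

The graphs are NOT isomorphic.

Connected components of G1: 1 component(s) with vertex sets [[0, 1, 2, 3, 4, 5, 6]], sizes [7].
Connected components of G2: 2 component(s) with vertex sets [[4], [0, 1, 2, 3, 5, 6]], sizes [1, 6].
The number of connected components (and the multiset of component sizes) is an isomorphism invariant — an isomorphism maps each component of G1 bijectively onto a component of G2. Since G1 has 1 component(s) and G2 has 2, they cannot be isomorphic.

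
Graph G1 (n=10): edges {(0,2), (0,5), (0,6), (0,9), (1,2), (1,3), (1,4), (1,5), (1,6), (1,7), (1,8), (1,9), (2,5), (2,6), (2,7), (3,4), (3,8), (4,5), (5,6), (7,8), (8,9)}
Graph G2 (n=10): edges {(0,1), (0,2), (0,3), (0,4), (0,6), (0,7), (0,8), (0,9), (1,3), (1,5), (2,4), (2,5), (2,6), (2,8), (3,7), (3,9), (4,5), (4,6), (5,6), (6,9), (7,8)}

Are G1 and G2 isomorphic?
Yes, isomorphic

The graphs are isomorphic.
One valid mapping φ: V(G1) → V(G2): 0→5, 1→0, 2→6, 3→7, 4→8, 5→2, 6→4, 7→9, 8→3, 9→1

Verify φ preserves adjacency — for each edge of G1, its image is an edge of G2:
  (0,2) → (φ(0),φ(2)) = (5,6) ∈ E(G2) ✓
  (0,5) → (φ(0),φ(5)) = (2,5) ∈ E(G2) ✓
  (0,6) → (φ(0),φ(6)) = (4,5) ∈ E(G2) ✓
  (0,9) → (φ(0),φ(9)) = (1,5) ∈ E(G2) ✓
  (1,2) → (φ(1),φ(2)) = (0,6) ∈ E(G2) ✓
  (1,3) → (φ(1),φ(3)) = (0,7) ∈ E(G2) ✓
  (1,4) → (φ(1),φ(4)) = (0,8) ∈ E(G2) ✓
  (1,5) → (φ(1),φ(5)) = (0,2) ∈ E(G2) ✓
  (1,6) → (φ(1),φ(6)) = (0,4) ∈ E(G2) ✓
  (1,7) → (φ(1),φ(7)) = (0,9) ∈ E(G2) ✓
  (1,8) → (φ(1),φ(8)) = (0,3) ∈ E(G2) ✓
  (1,9) → (φ(1),φ(9)) = (0,1) ∈ E(G2) ✓
  (2,5) → (φ(2),φ(5)) = (2,6) ∈ E(G2) ✓
  (2,6) → (φ(2),φ(6)) = (4,6) ∈ E(G2) ✓
  (2,7) → (φ(2),φ(7)) = (6,9) ∈ E(G2) ✓
  (3,4) → (φ(3),φ(4)) = (7,8) ∈ E(G2) ✓
  (3,8) → (φ(3),φ(8)) = (3,7) ∈ E(G2) ✓
  (4,5) → (φ(4),φ(5)) = (2,8) ∈ E(G2) ✓
  (5,6) → (φ(5),φ(6)) = (2,4) ∈ E(G2) ✓
  (7,8) → (φ(7),φ(8)) = (3,9) ∈ E(G2) ✓
  (8,9) → (φ(8),φ(9)) = (1,3) ∈ E(G2) ✓
All 21 edges of G1 map to edges of G2, and |E(G1)| = |E(G2)| = 21, so φ is a bijection on edges as well as vertices. Hence G1 ≅ G2.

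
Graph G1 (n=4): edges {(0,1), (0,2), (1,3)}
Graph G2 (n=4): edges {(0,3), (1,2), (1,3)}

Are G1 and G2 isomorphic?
Yes, isomorphic

The graphs are isomorphic.
One valid mapping φ: V(G1) → V(G2): 0→3, 1→1, 2→0, 3→2

Verify φ preserves adjacency — for each edge of G1, its image is an edge of G2:
  (0,1) → (φ(0),φ(1)) = (1,3) ∈ E(G2) ✓
  (0,2) → (φ(0),φ(2)) = (0,3) ∈ E(G2) ✓
  (1,3) → (φ(1),φ(3)) = (1,2) ∈ E(G2) ✓
All 3 edges of G1 map to edges of G2, and |E(G1)| = |E(G2)| = 3, so φ is a bijection on edges as well as vertices. Hence G1 ≅ G2.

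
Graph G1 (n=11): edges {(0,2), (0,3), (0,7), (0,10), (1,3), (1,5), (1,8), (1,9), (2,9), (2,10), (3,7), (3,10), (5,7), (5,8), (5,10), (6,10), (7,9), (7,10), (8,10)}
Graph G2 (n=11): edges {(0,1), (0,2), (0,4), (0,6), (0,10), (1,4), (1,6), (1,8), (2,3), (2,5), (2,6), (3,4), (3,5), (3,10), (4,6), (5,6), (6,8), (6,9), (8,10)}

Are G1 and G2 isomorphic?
Yes, isomorphic

The graphs are isomorphic.
One valid mapping φ: V(G1) → V(G2): 0→1, 1→3, 2→8, 3→4, 4→7, 5→2, 6→9, 7→0, 8→5, 9→10, 10→6

Verify φ preserves adjacency — for each edge of G1, its image is an edge of G2:
  (0,2) → (φ(0),φ(2)) = (1,8) ∈ E(G2) ✓
  (0,3) → (φ(0),φ(3)) = (1,4) ∈ E(G2) ✓
  (0,7) → (φ(0),φ(7)) = (0,1) ∈ E(G2) ✓
  (0,10) → (φ(0),φ(10)) = (1,6) ∈ E(G2) ✓
  (1,3) → (φ(1),φ(3)) = (3,4) ∈ E(G2) ✓
  (1,5) → (φ(1),φ(5)) = (2,3) ∈ E(G2) ✓
  (1,8) → (φ(1),φ(8)) = (3,5) ∈ E(G2) ✓
  (1,9) → (φ(1),φ(9)) = (3,10) ∈ E(G2) ✓
  (2,9) → (φ(2),φ(9)) = (8,10) ∈ E(G2) ✓
  (2,10) → (φ(2),φ(10)) = (6,8) ∈ E(G2) ✓
  (3,7) → (φ(3),φ(7)) = (0,4) ∈ E(G2) ✓
  (3,10) → (φ(3),φ(10)) = (4,6) ∈ E(G2) ✓
  (5,7) → (φ(5),φ(7)) = (0,2) ∈ E(G2) ✓
  (5,8) → (φ(5),φ(8)) = (2,5) ∈ E(G2) ✓
  (5,10) → (φ(5),φ(10)) = (2,6) ∈ E(G2) ✓
  (6,10) → (φ(6),φ(10)) = (6,9) ∈ E(G2) ✓
  (7,9) → (φ(7),φ(9)) = (0,10) ∈ E(G2) ✓
  (7,10) → (φ(7),φ(10)) = (0,6) ∈ E(G2) ✓
  (8,10) → (φ(8),φ(10)) = (5,6) ∈ E(G2) ✓
All 19 edges of G1 map to edges of G2, and |E(G1)| = |E(G2)| = 19, so φ is a bijection on edges as well as vertices. Hence G1 ≅ G2.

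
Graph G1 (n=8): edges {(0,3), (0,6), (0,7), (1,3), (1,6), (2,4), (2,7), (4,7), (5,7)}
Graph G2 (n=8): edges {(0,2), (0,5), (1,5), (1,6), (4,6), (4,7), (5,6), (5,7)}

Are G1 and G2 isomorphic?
No, not isomorphic

The graphs are NOT isomorphic.

Connected components of G1: 1 component(s) with vertex sets [[0, 1, 2, 3, 4, 5, 6, 7]], sizes [8].
Connected components of G2: 2 component(s) with vertex sets [[3], [0, 1, 2, 4, 5, 6, 7]], sizes [1, 7].
The number of connected components (and the multiset of component sizes) is an isomorphism invariant — an isomorphism maps each component of G1 bijectively onto a component of G2. Since G1 has 1 component(s) and G2 has 2, they cannot be isomorphic.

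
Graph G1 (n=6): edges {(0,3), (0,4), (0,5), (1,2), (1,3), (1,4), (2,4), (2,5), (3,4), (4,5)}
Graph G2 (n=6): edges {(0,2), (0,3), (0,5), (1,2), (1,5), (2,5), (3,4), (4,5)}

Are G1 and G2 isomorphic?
No, not isomorphic

The graphs are NOT isomorphic.

Counting triangles (3-cliques): G1 has 5, G2 has 2.
Triangle count is an isomorphism invariant, so differing triangle counts rule out isomorphism.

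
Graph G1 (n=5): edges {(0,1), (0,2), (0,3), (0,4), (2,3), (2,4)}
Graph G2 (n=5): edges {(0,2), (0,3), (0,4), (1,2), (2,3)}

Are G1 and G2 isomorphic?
No, not isomorphic

The graphs are NOT isomorphic.

Degrees in G1: deg(0)=4, deg(1)=1, deg(2)=3, deg(3)=2, deg(4)=2.
Sorted degree sequence of G1: [4, 3, 2, 2, 1].
Degrees in G2: deg(0)=3, deg(1)=1, deg(2)=3, deg(3)=2, deg(4)=1.
Sorted degree sequence of G2: [3, 3, 2, 1, 1].
The (sorted) degree sequence is an isomorphism invariant, so since G1 and G2 have different degree sequences they cannot be isomorphic.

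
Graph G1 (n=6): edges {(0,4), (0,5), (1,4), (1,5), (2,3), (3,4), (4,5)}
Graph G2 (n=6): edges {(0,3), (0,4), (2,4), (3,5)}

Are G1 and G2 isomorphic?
No, not isomorphic

The graphs are NOT isomorphic.

Connected components of G1: 1 component(s) with vertex sets [[0, 1, 2, 3, 4, 5]], sizes [6].
Connected components of G2: 2 component(s) with vertex sets [[1], [0, 2, 3, 4, 5]], sizes [1, 5].
The number of connected components (and the multiset of component sizes) is an isomorphism invariant — an isomorphism maps each component of G1 bijectively onto a component of G2. Since G1 has 1 component(s) and G2 has 2, they cannot be isomorphic.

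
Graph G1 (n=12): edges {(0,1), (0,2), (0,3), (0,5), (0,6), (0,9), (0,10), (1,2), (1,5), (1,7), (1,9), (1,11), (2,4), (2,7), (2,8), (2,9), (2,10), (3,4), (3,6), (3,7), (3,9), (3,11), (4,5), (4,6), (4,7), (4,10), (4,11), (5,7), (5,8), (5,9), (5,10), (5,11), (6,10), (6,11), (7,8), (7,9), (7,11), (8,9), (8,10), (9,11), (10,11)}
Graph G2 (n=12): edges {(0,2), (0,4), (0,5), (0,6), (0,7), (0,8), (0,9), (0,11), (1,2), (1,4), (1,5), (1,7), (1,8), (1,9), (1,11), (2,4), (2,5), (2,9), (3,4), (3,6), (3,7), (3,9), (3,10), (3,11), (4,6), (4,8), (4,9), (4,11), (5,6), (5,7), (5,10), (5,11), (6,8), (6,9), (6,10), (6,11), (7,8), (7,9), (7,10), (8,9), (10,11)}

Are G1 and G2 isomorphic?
Yes, isomorphic

The graphs are isomorphic.
One valid mapping φ: V(G1) → V(G2): 0→7, 1→8, 2→1, 3→3, 4→11, 5→0, 6→10, 7→4, 8→2, 9→9, 10→5, 11→6

Verify φ preserves adjacency — for each edge of G1, its image is an edge of G2:
  (0,1) → (φ(0),φ(1)) = (7,8) ∈ E(G2) ✓
  (0,2) → (φ(0),φ(2)) = (1,7) ∈ E(G2) ✓
  (0,3) → (φ(0),φ(3)) = (3,7) ∈ E(G2) ✓
  (0,5) → (φ(0),φ(5)) = (0,7) ∈ E(G2) ✓
  (0,6) → (φ(0),φ(6)) = (7,10) ∈ E(G2) ✓
  (0,9) → (φ(0),φ(9)) = (7,9) ∈ E(G2) ✓
  (0,10) → (φ(0),φ(10)) = (5,7) ∈ E(G2) ✓
  (1,2) → (φ(1),φ(2)) = (1,8) ∈ E(G2) ✓
  (1,5) → (φ(1),φ(5)) = (0,8) ∈ E(G2) ✓
  (1,7) → (φ(1),φ(7)) = (4,8) ∈ E(G2) ✓
  (1,9) → (φ(1),φ(9)) = (8,9) ∈ E(G2) ✓
  (1,11) → (φ(1),φ(11)) = (6,8) ∈ E(G2) ✓
  (2,4) → (φ(2),φ(4)) = (1,11) ∈ E(G2) ✓
  (2,7) → (φ(2),φ(7)) = (1,4) ∈ E(G2) ✓
  (2,8) → (φ(2),φ(8)) = (1,2) ∈ E(G2) ✓
  (2,9) → (φ(2),φ(9)) = (1,9) ∈ E(G2) ✓
  (2,10) → (φ(2),φ(10)) = (1,5) ∈ E(G2) ✓
  (3,4) → (φ(3),φ(4)) = (3,11) ∈ E(G2) ✓
  (3,6) → (φ(3),φ(6)) = (3,10) ∈ E(G2) ✓
  (3,7) → (φ(3),φ(7)) = (3,4) ∈ E(G2) ✓
  (3,9) → (φ(3),φ(9)) = (3,9) ∈ E(G2) ✓
  (3,11) → (φ(3),φ(11)) = (3,6) ∈ E(G2) ✓
  (4,5) → (φ(4),φ(5)) = (0,11) ∈ E(G2) ✓
  (4,6) → (φ(4),φ(6)) = (10,11) ∈ E(G2) ✓
  (4,7) → (φ(4),φ(7)) = (4,11) ∈ E(G2) ✓
  (4,10) → (φ(4),φ(10)) = (5,11) ∈ E(G2) ✓
  (4,11) → (φ(4),φ(11)) = (6,11) ∈ E(G2) ✓
  (5,7) → (φ(5),φ(7)) = (0,4) ∈ E(G2) ✓
  (5,8) → (φ(5),φ(8)) = (0,2) ∈ E(G2) ✓
  (5,9) → (φ(5),φ(9)) = (0,9) ∈ E(G2) ✓
  (5,10) → (φ(5),φ(10)) = (0,5) ∈ E(G2) ✓
  (5,11) → (φ(5),φ(11)) = (0,6) ∈ E(G2) ✓
  (6,10) → (φ(6),φ(10)) = (5,10) ∈ E(G2) ✓
  (6,11) → (φ(6),φ(11)) = (6,10) ∈ E(G2) ✓
  (7,8) → (φ(7),φ(8)) = (2,4) ∈ E(G2) ✓
  (7,9) → (φ(7),φ(9)) = (4,9) ∈ E(G2) ✓
  (7,11) → (φ(7),φ(11)) = (4,6) ∈ E(G2) ✓
  (8,9) → (φ(8),φ(9)) = (2,9) ∈ E(G2) ✓
  (8,10) → (φ(8),φ(10)) = (2,5) ∈ E(G2) ✓
  (9,11) → (φ(9),φ(11)) = (6,9) ∈ E(G2) ✓
  (10,11) → (φ(10),φ(11)) = (5,6) ∈ E(G2) ✓
All 41 edges of G1 map to edges of G2, and |E(G1)| = |E(G2)| = 41, so φ is a bijection on edges as well as vertices. Hence G1 ≅ G2.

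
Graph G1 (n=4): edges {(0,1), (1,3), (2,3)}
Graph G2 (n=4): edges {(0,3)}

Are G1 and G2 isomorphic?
No, not isomorphic

The graphs are NOT isomorphic.

Degrees in G1: deg(0)=1, deg(1)=2, deg(2)=1, deg(3)=2.
Sorted degree sequence of G1: [2, 2, 1, 1].
Degrees in G2: deg(0)=1, deg(1)=0, deg(2)=0, deg(3)=1.
Sorted degree sequence of G2: [1, 1, 0, 0].
The (sorted) degree sequence is an isomorphism invariant, so since G1 and G2 have different degree sequences they cannot be isomorphic.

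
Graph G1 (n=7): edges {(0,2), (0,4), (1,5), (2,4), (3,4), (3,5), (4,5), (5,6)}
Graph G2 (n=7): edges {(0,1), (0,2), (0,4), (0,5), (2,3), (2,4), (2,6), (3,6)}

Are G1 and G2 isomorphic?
Yes, isomorphic

The graphs are isomorphic.
One valid mapping φ: V(G1) → V(G2): 0→6, 1→1, 2→3, 3→4, 4→2, 5→0, 6→5

Verify φ preserves adjacency — for each edge of G1, its image is an edge of G2:
  (0,2) → (φ(0),φ(2)) = (3,6) ∈ E(G2) ✓
  (0,4) → (φ(0),φ(4)) = (2,6) ∈ E(G2) ✓
  (1,5) → (φ(1),φ(5)) = (0,1) ∈ E(G2) ✓
  (2,4) → (φ(2),φ(4)) = (2,3) ∈ E(G2) ✓
  (3,4) → (φ(3),φ(4)) = (2,4) ∈ E(G2) ✓
  (3,5) → (φ(3),φ(5)) = (0,4) ∈ E(G2) ✓
  (4,5) → (φ(4),φ(5)) = (0,2) ∈ E(G2) ✓
  (5,6) → (φ(5),φ(6)) = (0,5) ∈ E(G2) ✓
All 8 edges of G1 map to edges of G2, and |E(G1)| = |E(G2)| = 8, so φ is a bijection on edges as well as vertices. Hence G1 ≅ G2.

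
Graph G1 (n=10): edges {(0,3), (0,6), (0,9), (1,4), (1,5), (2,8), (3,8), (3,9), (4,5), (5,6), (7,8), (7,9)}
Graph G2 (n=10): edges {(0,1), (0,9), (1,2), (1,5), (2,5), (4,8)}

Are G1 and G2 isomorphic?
No, not isomorphic

The graphs are NOT isomorphic.

Connected components of G1: 1 component(s) with vertex sets [[0, 1, 2, 3, 4, 5, 6, 7, 8, 9]], sizes [10].
Connected components of G2: 5 component(s) with vertex sets [[3], [6], [7], [4, 8], [0, 1, 2, 5, 9]], sizes [1, 1, 1, 2, 5].
The number of connected components (and the multiset of component sizes) is an isomorphism invariant — an isomorphism maps each component of G1 bijectively onto a component of G2. Since G1 has 1 component(s) and G2 has 5, they cannot be isomorphic.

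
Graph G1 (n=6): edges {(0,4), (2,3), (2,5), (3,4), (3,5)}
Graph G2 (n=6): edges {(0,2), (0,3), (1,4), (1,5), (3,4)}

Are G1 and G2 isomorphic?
No, not isomorphic

The graphs are NOT isomorphic.

Connected components of G1: 2 component(s) with vertex sets [[1], [0, 2, 3, 4, 5]], sizes [1, 5].
Connected components of G2: 1 component(s) with vertex sets [[0, 1, 2, 3, 4, 5]], sizes [6].
The number of connected components (and the multiset of component sizes) is an isomorphism invariant — an isomorphism maps each component of G1 bijectively onto a component of G2. Since G1 has 2 component(s) and G2 has 1, they cannot be isomorphic.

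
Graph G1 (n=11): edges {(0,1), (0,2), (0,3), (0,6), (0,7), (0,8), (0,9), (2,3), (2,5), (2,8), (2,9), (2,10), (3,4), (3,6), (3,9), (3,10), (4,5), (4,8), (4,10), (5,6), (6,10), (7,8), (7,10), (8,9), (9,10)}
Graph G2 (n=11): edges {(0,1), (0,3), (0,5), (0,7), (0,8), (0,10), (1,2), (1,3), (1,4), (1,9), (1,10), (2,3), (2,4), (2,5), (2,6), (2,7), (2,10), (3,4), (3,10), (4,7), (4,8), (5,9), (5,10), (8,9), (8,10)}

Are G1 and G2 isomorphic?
Yes, isomorphic

The graphs are isomorphic.
One valid mapping φ: V(G1) → V(G2): 0→2, 1→6, 2→1, 3→10, 4→8, 5→9, 6→5, 7→7, 8→4, 9→3, 10→0

Verify φ preserves adjacency — for each edge of G1, its image is an edge of G2:
  (0,1) → (φ(0),φ(1)) = (2,6) ∈ E(G2) ✓
  (0,2) → (φ(0),φ(2)) = (1,2) ∈ E(G2) ✓
  (0,3) → (φ(0),φ(3)) = (2,10) ∈ E(G2) ✓
  (0,6) → (φ(0),φ(6)) = (2,5) ∈ E(G2) ✓
  (0,7) → (φ(0),φ(7)) = (2,7) ∈ E(G2) ✓
  (0,8) → (φ(0),φ(8)) = (2,4) ∈ E(G2) ✓
  (0,9) → (φ(0),φ(9)) = (2,3) ∈ E(G2) ✓
  (2,3) → (φ(2),φ(3)) = (1,10) ∈ E(G2) ✓
  (2,5) → (φ(2),φ(5)) = (1,9) ∈ E(G2) ✓
  (2,8) → (φ(2),φ(8)) = (1,4) ∈ E(G2) ✓
  (2,9) → (φ(2),φ(9)) = (1,3) ∈ E(G2) ✓
  (2,10) → (φ(2),φ(10)) = (0,1) ∈ E(G2) ✓
  (3,4) → (φ(3),φ(4)) = (8,10) ∈ E(G2) ✓
  (3,6) → (φ(3),φ(6)) = (5,10) ∈ E(G2) ✓
  (3,9) → (φ(3),φ(9)) = (3,10) ∈ E(G2) ✓
  (3,10) → (φ(3),φ(10)) = (0,10) ∈ E(G2) ✓
  (4,5) → (φ(4),φ(5)) = (8,9) ∈ E(G2) ✓
  (4,8) → (φ(4),φ(8)) = (4,8) ∈ E(G2) ✓
  (4,10) → (φ(4),φ(10)) = (0,8) ∈ E(G2) ✓
  (5,6) → (φ(5),φ(6)) = (5,9) ∈ E(G2) ✓
  (6,10) → (φ(6),φ(10)) = (0,5) ∈ E(G2) ✓
  (7,8) → (φ(7),φ(8)) = (4,7) ∈ E(G2) ✓
  (7,10) → (φ(7),φ(10)) = (0,7) ∈ E(G2) ✓
  (8,9) → (φ(8),φ(9)) = (3,4) ∈ E(G2) ✓
  (9,10) → (φ(9),φ(10)) = (0,3) ∈ E(G2) ✓
All 25 edges of G1 map to edges of G2, and |E(G1)| = |E(G2)| = 25, so φ is a bijection on edges as well as vertices. Hence G1 ≅ G2.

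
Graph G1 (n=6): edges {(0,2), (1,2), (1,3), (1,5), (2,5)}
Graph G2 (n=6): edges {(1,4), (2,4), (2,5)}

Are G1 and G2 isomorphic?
No, not isomorphic

The graphs are NOT isomorphic.

Connected components of G1: 2 component(s) with vertex sets [[4], [0, 1, 2, 3, 5]], sizes [1, 5].
Connected components of G2: 3 component(s) with vertex sets [[0], [3], [1, 2, 4, 5]], sizes [1, 1, 4].
The number of connected components (and the multiset of component sizes) is an isomorphism invariant — an isomorphism maps each component of G1 bijectively onto a component of G2. Since G1 has 2 component(s) and G2 has 3, they cannot be isomorphic.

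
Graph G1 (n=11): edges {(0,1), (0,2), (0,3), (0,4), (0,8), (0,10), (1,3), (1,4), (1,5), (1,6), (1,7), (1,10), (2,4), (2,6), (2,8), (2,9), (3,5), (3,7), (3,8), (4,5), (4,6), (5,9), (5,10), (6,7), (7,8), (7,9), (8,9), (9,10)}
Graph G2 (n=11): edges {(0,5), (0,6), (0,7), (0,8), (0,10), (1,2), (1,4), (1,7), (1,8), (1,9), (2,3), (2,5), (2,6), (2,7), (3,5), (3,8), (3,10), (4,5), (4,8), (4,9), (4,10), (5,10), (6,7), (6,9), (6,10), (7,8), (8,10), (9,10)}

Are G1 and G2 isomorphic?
Yes, isomorphic

The graphs are isomorphic.
One valid mapping φ: V(G1) → V(G2): 0→8, 1→10, 2→1, 3→0, 4→4, 5→5, 6→9, 7→6, 8→7, 9→2, 10→3

Verify φ preserves adjacency — for each edge of G1, its image is an edge of G2:
  (0,1) → (φ(0),φ(1)) = (8,10) ∈ E(G2) ✓
  (0,2) → (φ(0),φ(2)) = (1,8) ∈ E(G2) ✓
  (0,3) → (φ(0),φ(3)) = (0,8) ∈ E(G2) ✓
  (0,4) → (φ(0),φ(4)) = (4,8) ∈ E(G2) ✓
  (0,8) → (φ(0),φ(8)) = (7,8) ∈ E(G2) ✓
  (0,10) → (φ(0),φ(10)) = (3,8) ∈ E(G2) ✓
  (1,3) → (φ(1),φ(3)) = (0,10) ∈ E(G2) ✓
  (1,4) → (φ(1),φ(4)) = (4,10) ∈ E(G2) ✓
  (1,5) → (φ(1),φ(5)) = (5,10) ∈ E(G2) ✓
  (1,6) → (φ(1),φ(6)) = (9,10) ∈ E(G2) ✓
  (1,7) → (φ(1),φ(7)) = (6,10) ∈ E(G2) ✓
  (1,10) → (φ(1),φ(10)) = (3,10) ∈ E(G2) ✓
  (2,4) → (φ(2),φ(4)) = (1,4) ∈ E(G2) ✓
  (2,6) → (φ(2),φ(6)) = (1,9) ∈ E(G2) ✓
  (2,8) → (φ(2),φ(8)) = (1,7) ∈ E(G2) ✓
  (2,9) → (φ(2),φ(9)) = (1,2) ∈ E(G2) ✓
  (3,5) → (φ(3),φ(5)) = (0,5) ∈ E(G2) ✓
  (3,7) → (φ(3),φ(7)) = (0,6) ∈ E(G2) ✓
  (3,8) → (φ(3),φ(8)) = (0,7) ∈ E(G2) ✓
  (4,5) → (φ(4),φ(5)) = (4,5) ∈ E(G2) ✓
  (4,6) → (φ(4),φ(6)) = (4,9) ∈ E(G2) ✓
  (5,9) → (φ(5),φ(9)) = (2,5) ∈ E(G2) ✓
  (5,10) → (φ(5),φ(10)) = (3,5) ∈ E(G2) ✓
  (6,7) → (φ(6),φ(7)) = (6,9) ∈ E(G2) ✓
  (7,8) → (φ(7),φ(8)) = (6,7) ∈ E(G2) ✓
  (7,9) → (φ(7),φ(9)) = (2,6) ∈ E(G2) ✓
  (8,9) → (φ(8),φ(9)) = (2,7) ∈ E(G2) ✓
  (9,10) → (φ(9),φ(10)) = (2,3) ∈ E(G2) ✓
All 28 edges of G1 map to edges of G2, and |E(G1)| = |E(G2)| = 28, so φ is a bijection on edges as well as vertices. Hence G1 ≅ G2.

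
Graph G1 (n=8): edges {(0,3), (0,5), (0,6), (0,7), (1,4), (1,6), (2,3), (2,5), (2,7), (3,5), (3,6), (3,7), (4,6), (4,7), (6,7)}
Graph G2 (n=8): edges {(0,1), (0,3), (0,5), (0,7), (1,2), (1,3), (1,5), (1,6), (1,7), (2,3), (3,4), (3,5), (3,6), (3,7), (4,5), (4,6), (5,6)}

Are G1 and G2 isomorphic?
No, not isomorphic

The graphs are NOT isomorphic.

Degrees in G1: deg(0)=4, deg(1)=2, deg(2)=3, deg(3)=5, deg(4)=3, deg(5)=3, deg(6)=5, deg(7)=5.
Sorted degree sequence of G1: [5, 5, 5, 4, 3, 3, 3, 2].
Degrees in G2: deg(0)=4, deg(1)=6, deg(2)=2, deg(3)=7, deg(4)=3, deg(5)=5, deg(6)=4, deg(7)=3.
Sorted degree sequence of G2: [7, 6, 5, 4, 4, 3, 3, 2].
The (sorted) degree sequence is an isomorphism invariant, so since G1 and G2 have different degree sequences they cannot be isomorphic.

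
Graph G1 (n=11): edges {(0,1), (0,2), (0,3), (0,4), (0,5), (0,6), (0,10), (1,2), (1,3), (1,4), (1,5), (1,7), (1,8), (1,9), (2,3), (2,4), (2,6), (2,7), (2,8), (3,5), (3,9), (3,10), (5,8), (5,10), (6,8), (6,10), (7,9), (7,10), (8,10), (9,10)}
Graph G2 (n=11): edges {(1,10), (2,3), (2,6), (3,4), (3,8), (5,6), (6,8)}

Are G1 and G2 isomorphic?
No, not isomorphic

The graphs are NOT isomorphic.

Connected components of G1: 1 component(s) with vertex sets [[0, 1, 2, 3, 4, 5, 6, 7, 8, 9, 10]], sizes [11].
Connected components of G2: 5 component(s) with vertex sets [[0], [7], [9], [1, 10], [2, 3, 4, 5, 6, 8]], sizes [1, 1, 1, 2, 6].
The number of connected components (and the multiset of component sizes) is an isomorphism invariant — an isomorphism maps each component of G1 bijectively onto a component of G2. Since G1 has 1 component(s) and G2 has 5, they cannot be isomorphic.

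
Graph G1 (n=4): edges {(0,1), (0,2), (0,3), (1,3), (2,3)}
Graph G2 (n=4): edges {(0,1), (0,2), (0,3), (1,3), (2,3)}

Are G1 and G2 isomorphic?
Yes, isomorphic

The graphs are isomorphic.
One valid mapping φ: V(G1) → V(G2): 0→0, 1→1, 2→2, 3→3

Verify φ preserves adjacency — for each edge of G1, its image is an edge of G2:
  (0,1) → (φ(0),φ(1)) = (0,1) ∈ E(G2) ✓
  (0,2) → (φ(0),φ(2)) = (0,2) ∈ E(G2) ✓
  (0,3) → (φ(0),φ(3)) = (0,3) ∈ E(G2) ✓
  (1,3) → (φ(1),φ(3)) = (1,3) ∈ E(G2) ✓
  (2,3) → (φ(2),φ(3)) = (2,3) ∈ E(G2) ✓
All 5 edges of G1 map to edges of G2, and |E(G1)| = |E(G2)| = 5, so φ is a bijection on edges as well as vertices. Hence G1 ≅ G2.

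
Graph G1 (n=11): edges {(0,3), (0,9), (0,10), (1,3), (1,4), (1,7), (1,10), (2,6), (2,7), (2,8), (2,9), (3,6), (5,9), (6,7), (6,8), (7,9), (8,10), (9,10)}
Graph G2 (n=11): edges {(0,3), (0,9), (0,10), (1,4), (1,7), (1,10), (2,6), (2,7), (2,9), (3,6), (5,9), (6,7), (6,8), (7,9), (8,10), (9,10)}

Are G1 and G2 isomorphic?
No, not isomorphic

The graphs are NOT isomorphic.

Counting edges: G1 has 18 edge(s); G2 has 16 edge(s).
Edge count is an isomorphism invariant (a bijection on vertices induces a bijection on edges), so differing edge counts rule out isomorphism.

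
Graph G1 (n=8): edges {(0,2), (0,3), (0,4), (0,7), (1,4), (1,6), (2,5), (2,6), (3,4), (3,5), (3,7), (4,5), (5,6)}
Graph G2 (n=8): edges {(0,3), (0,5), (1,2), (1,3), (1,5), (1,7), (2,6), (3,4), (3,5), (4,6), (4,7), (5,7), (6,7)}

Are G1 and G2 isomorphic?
Yes, isomorphic

The graphs are isomorphic.
One valid mapping φ: V(G1) → V(G2): 0→3, 1→2, 2→4, 3→5, 4→1, 5→7, 6→6, 7→0

Verify φ preserves adjacency — for each edge of G1, its image is an edge of G2:
  (0,2) → (φ(0),φ(2)) = (3,4) ∈ E(G2) ✓
  (0,3) → (φ(0),φ(3)) = (3,5) ∈ E(G2) ✓
  (0,4) → (φ(0),φ(4)) = (1,3) ∈ E(G2) ✓
  (0,7) → (φ(0),φ(7)) = (0,3) ∈ E(G2) ✓
  (1,4) → (φ(1),φ(4)) = (1,2) ∈ E(G2) ✓
  (1,6) → (φ(1),φ(6)) = (2,6) ∈ E(G2) ✓
  (2,5) → (φ(2),φ(5)) = (4,7) ∈ E(G2) ✓
  (2,6) → (φ(2),φ(6)) = (4,6) ∈ E(G2) ✓
  (3,4) → (φ(3),φ(4)) = (1,5) ∈ E(G2) ✓
  (3,5) → (φ(3),φ(5)) = (5,7) ∈ E(G2) ✓
  (3,7) → (φ(3),φ(7)) = (0,5) ∈ E(G2) ✓
  (4,5) → (φ(4),φ(5)) = (1,7) ∈ E(G2) ✓
  (5,6) → (φ(5),φ(6)) = (6,7) ∈ E(G2) ✓
All 13 edges of G1 map to edges of G2, and |E(G1)| = |E(G2)| = 13, so φ is a bijection on edges as well as vertices. Hence G1 ≅ G2.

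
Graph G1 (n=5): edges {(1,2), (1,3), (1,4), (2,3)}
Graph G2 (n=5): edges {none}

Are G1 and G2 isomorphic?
No, not isomorphic

The graphs are NOT isomorphic.

Connected components of G1: 2 component(s) with vertex sets [[0], [1, 2, 3, 4]], sizes [1, 4].
Connected components of G2: 5 component(s) with vertex sets [[0], [1], [2], [3], [4]], sizes [1, 1, 1, 1, 1].
The number of connected components (and the multiset of component sizes) is an isomorphism invariant — an isomorphism maps each component of G1 bijectively onto a component of G2. Since G1 has 2 component(s) and G2 has 5, they cannot be isomorphic.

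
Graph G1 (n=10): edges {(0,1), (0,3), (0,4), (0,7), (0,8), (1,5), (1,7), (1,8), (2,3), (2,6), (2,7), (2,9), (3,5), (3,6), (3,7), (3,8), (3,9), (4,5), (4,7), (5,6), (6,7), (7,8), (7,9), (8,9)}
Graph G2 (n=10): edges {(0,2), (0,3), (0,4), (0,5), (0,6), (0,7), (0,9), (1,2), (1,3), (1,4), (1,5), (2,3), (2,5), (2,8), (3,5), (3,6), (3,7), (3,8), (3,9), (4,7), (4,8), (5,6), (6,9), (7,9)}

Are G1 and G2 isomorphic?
Yes, isomorphic

The graphs are isomorphic.
One valid mapping φ: V(G1) → V(G2): 0→2, 1→1, 2→9, 3→0, 4→8, 5→4, 6→7, 7→3, 8→5, 9→6

Verify φ preserves adjacency — for each edge of G1, its image is an edge of G2:
  (0,1) → (φ(0),φ(1)) = (1,2) ∈ E(G2) ✓
  (0,3) → (φ(0),φ(3)) = (0,2) ∈ E(G2) ✓
  (0,4) → (φ(0),φ(4)) = (2,8) ∈ E(G2) ✓
  (0,7) → (φ(0),φ(7)) = (2,3) ∈ E(G2) ✓
  (0,8) → (φ(0),φ(8)) = (2,5) ∈ E(G2) ✓
  (1,5) → (φ(1),φ(5)) = (1,4) ∈ E(G2) ✓
  (1,7) → (φ(1),φ(7)) = (1,3) ∈ E(G2) ✓
  (1,8) → (φ(1),φ(8)) = (1,5) ∈ E(G2) ✓
  (2,3) → (φ(2),φ(3)) = (0,9) ∈ E(G2) ✓
  (2,6) → (φ(2),φ(6)) = (7,9) ∈ E(G2) ✓
  (2,7) → (φ(2),φ(7)) = (3,9) ∈ E(G2) ✓
  (2,9) → (φ(2),φ(9)) = (6,9) ∈ E(G2) ✓
  (3,5) → (φ(3),φ(5)) = (0,4) ∈ E(G2) ✓
  (3,6) → (φ(3),φ(6)) = (0,7) ∈ E(G2) ✓
  (3,7) → (φ(3),φ(7)) = (0,3) ∈ E(G2) ✓
  (3,8) → (φ(3),φ(8)) = (0,5) ∈ E(G2) ✓
  (3,9) → (φ(3),φ(9)) = (0,6) ∈ E(G2) ✓
  (4,5) → (φ(4),φ(5)) = (4,8) ∈ E(G2) ✓
  (4,7) → (φ(4),φ(7)) = (3,8) ∈ E(G2) ✓
  (5,6) → (φ(5),φ(6)) = (4,7) ∈ E(G2) ✓
  (6,7) → (φ(6),φ(7)) = (3,7) ∈ E(G2) ✓
  (7,8) → (φ(7),φ(8)) = (3,5) ∈ E(G2) ✓
  (7,9) → (φ(7),φ(9)) = (3,6) ∈ E(G2) ✓
  (8,9) → (φ(8),φ(9)) = (5,6) ∈ E(G2) ✓
All 24 edges of G1 map to edges of G2, and |E(G1)| = |E(G2)| = 24, so φ is a bijection on edges as well as vertices. Hence G1 ≅ G2.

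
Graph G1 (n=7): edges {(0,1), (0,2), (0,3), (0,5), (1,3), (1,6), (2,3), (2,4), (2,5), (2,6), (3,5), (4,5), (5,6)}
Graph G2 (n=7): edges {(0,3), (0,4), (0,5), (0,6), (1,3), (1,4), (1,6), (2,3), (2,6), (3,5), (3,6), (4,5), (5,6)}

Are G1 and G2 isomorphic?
Yes, isomorphic

The graphs are isomorphic.
One valid mapping φ: V(G1) → V(G2): 0→5, 1→4, 2→6, 3→0, 4→2, 5→3, 6→1

Verify φ preserves adjacency — for each edge of G1, its image is an edge of G2:
  (0,1) → (φ(0),φ(1)) = (4,5) ∈ E(G2) ✓
  (0,2) → (φ(0),φ(2)) = (5,6) ∈ E(G2) ✓
  (0,3) → (φ(0),φ(3)) = (0,5) ∈ E(G2) ✓
  (0,5) → (φ(0),φ(5)) = (3,5) ∈ E(G2) ✓
  (1,3) → (φ(1),φ(3)) = (0,4) ∈ E(G2) ✓
  (1,6) → (φ(1),φ(6)) = (1,4) ∈ E(G2) ✓
  (2,3) → (φ(2),φ(3)) = (0,6) ∈ E(G2) ✓
  (2,4) → (φ(2),φ(4)) = (2,6) ∈ E(G2) ✓
  (2,5) → (φ(2),φ(5)) = (3,6) ∈ E(G2) ✓
  (2,6) → (φ(2),φ(6)) = (1,6) ∈ E(G2) ✓
  (3,5) → (φ(3),φ(5)) = (0,3) ∈ E(G2) ✓
  (4,5) → (φ(4),φ(5)) = (2,3) ∈ E(G2) ✓
  (5,6) → (φ(5),φ(6)) = (1,3) ∈ E(G2) ✓
All 13 edges of G1 map to edges of G2, and |E(G1)| = |E(G2)| = 13, so φ is a bijection on edges as well as vertices. Hence G1 ≅ G2.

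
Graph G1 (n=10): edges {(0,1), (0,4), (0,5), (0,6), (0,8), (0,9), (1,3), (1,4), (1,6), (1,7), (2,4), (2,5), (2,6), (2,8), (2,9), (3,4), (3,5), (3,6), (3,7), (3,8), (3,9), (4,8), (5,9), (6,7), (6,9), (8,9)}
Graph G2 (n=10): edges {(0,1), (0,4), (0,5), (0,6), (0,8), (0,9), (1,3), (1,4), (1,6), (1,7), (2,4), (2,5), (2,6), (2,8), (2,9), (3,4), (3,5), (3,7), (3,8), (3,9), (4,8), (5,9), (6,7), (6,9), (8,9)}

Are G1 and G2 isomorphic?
No, not isomorphic

The graphs are NOT isomorphic.

Counting edges: G1 has 26 edge(s); G2 has 25 edge(s).
Edge count is an isomorphism invariant (a bijection on vertices induces a bijection on edges), so differing edge counts rule out isomorphism.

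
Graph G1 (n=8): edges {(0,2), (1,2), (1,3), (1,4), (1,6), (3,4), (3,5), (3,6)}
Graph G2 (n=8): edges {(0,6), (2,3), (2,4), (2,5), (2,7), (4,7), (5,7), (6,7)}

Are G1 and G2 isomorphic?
Yes, isomorphic

The graphs are isomorphic.
One valid mapping φ: V(G1) → V(G2): 0→0, 1→7, 2→6, 3→2, 4→4, 5→3, 6→5, 7→1

Verify φ preserves adjacency — for each edge of G1, its image is an edge of G2:
  (0,2) → (φ(0),φ(2)) = (0,6) ∈ E(G2) ✓
  (1,2) → (φ(1),φ(2)) = (6,7) ∈ E(G2) ✓
  (1,3) → (φ(1),φ(3)) = (2,7) ∈ E(G2) ✓
  (1,4) → (φ(1),φ(4)) = (4,7) ∈ E(G2) ✓
  (1,6) → (φ(1),φ(6)) = (5,7) ∈ E(G2) ✓
  (3,4) → (φ(3),φ(4)) = (2,4) ∈ E(G2) ✓
  (3,5) → (φ(3),φ(5)) = (2,3) ∈ E(G2) ✓
  (3,6) → (φ(3),φ(6)) = (2,5) ∈ E(G2) ✓
All 8 edges of G1 map to edges of G2, and |E(G1)| = |E(G2)| = 8, so φ is a bijection on edges as well as vertices. Hence G1 ≅ G2.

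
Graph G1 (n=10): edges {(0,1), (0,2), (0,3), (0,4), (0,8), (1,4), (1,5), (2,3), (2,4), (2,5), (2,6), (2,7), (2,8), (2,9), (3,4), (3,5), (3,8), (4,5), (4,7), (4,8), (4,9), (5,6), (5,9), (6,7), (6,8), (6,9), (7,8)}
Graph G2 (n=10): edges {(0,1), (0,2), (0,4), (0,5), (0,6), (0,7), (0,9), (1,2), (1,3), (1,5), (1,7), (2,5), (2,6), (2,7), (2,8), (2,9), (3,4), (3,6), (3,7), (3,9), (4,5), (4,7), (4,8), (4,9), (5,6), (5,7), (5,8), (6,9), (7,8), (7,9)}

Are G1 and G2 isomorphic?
No, not isomorphic

The graphs are NOT isomorphic.

Counting triangles (3-cliques): G1 has 27, G2 has 33.
Triangle count is an isomorphism invariant, so differing triangle counts rule out isomorphism.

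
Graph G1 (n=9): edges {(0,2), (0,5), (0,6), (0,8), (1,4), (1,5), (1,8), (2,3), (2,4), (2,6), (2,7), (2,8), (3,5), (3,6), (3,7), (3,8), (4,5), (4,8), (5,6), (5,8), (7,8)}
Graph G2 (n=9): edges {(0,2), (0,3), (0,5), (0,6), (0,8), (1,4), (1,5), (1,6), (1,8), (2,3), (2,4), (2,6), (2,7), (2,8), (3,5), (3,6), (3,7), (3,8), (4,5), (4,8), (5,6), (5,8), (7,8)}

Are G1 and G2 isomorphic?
No, not isomorphic

The graphs are NOT isomorphic.

Counting edges: G1 has 21 edge(s); G2 has 23 edge(s).
Edge count is an isomorphism invariant (a bijection on vertices induces a bijection on edges), so differing edge counts rule out isomorphism.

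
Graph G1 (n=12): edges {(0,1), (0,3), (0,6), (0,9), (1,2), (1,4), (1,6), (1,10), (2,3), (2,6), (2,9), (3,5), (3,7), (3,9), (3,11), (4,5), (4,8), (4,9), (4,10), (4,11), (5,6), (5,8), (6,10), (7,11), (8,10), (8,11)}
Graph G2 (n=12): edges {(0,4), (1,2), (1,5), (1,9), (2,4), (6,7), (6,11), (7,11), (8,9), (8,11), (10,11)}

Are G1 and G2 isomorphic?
No, not isomorphic

The graphs are NOT isomorphic.

Connected components of G1: 1 component(s) with vertex sets [[0, 1, 2, 3, 4, 5, 6, 7, 8, 9, 10, 11]], sizes [12].
Connected components of G2: 2 component(s) with vertex sets [[3], [0, 1, 2, 4, 5, 6, 7, 8, 9, 10, 11]], sizes [1, 11].
The number of connected components (and the multiset of component sizes) is an isomorphism invariant — an isomorphism maps each component of G1 bijectively onto a component of G2. Since G1 has 1 component(s) and G2 has 2, they cannot be isomorphic.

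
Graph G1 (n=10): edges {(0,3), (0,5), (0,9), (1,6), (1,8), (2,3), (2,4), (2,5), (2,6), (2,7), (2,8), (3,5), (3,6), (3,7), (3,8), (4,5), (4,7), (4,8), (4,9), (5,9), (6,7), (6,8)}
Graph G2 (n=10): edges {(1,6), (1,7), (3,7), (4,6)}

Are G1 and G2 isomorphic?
No, not isomorphic

The graphs are NOT isomorphic.

Connected components of G1: 1 component(s) with vertex sets [[0, 1, 2, 3, 4, 5, 6, 7, 8, 9]], sizes [10].
Connected components of G2: 6 component(s) with vertex sets [[0], [2], [5], [8], [9], [1, 3, 4, 6, 7]], sizes [1, 1, 1, 1, 1, 5].
The number of connected components (and the multiset of component sizes) is an isomorphism invariant — an isomorphism maps each component of G1 bijectively onto a component of G2. Since G1 has 1 component(s) and G2 has 6, they cannot be isomorphic.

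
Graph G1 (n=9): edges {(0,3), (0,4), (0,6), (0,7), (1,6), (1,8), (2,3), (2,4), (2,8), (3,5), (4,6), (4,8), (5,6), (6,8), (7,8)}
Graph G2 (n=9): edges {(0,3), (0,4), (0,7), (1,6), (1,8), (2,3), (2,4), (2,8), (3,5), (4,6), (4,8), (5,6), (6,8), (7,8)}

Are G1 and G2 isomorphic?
No, not isomorphic

The graphs are NOT isomorphic.

Counting edges: G1 has 15 edge(s); G2 has 14 edge(s).
Edge count is an isomorphism invariant (a bijection on vertices induces a bijection on edges), so differing edge counts rule out isomorphism.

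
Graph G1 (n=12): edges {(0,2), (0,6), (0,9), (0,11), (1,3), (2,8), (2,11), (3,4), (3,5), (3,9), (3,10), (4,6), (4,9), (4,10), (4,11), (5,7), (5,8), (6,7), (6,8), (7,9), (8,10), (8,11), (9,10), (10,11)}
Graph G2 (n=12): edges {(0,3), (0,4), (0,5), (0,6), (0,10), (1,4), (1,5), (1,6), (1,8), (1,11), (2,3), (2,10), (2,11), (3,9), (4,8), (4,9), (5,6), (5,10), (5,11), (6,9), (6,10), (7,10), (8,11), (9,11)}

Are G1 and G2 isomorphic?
Yes, isomorphic

The graphs are isomorphic.
One valid mapping φ: V(G1) → V(G2): 0→4, 1→7, 2→8, 3→10, 4→6, 5→2, 6→9, 7→3, 8→11, 9→0, 10→5, 11→1

Verify φ preserves adjacency — for each edge of G1, its image is an edge of G2:
  (0,2) → (φ(0),φ(2)) = (4,8) ∈ E(G2) ✓
  (0,6) → (φ(0),φ(6)) = (4,9) ∈ E(G2) ✓
  (0,9) → (φ(0),φ(9)) = (0,4) ∈ E(G2) ✓
  (0,11) → (φ(0),φ(11)) = (1,4) ∈ E(G2) ✓
  (1,3) → (φ(1),φ(3)) = (7,10) ∈ E(G2) ✓
  (2,8) → (φ(2),φ(8)) = (8,11) ∈ E(G2) ✓
  (2,11) → (φ(2),φ(11)) = (1,8) ∈ E(G2) ✓
  (3,4) → (φ(3),φ(4)) = (6,10) ∈ E(G2) ✓
  (3,5) → (φ(3),φ(5)) = (2,10) ∈ E(G2) ✓
  (3,9) → (φ(3),φ(9)) = (0,10) ∈ E(G2) ✓
  (3,10) → (φ(3),φ(10)) = (5,10) ∈ E(G2) ✓
  (4,6) → (φ(4),φ(6)) = (6,9) ∈ E(G2) ✓
  (4,9) → (φ(4),φ(9)) = (0,6) ∈ E(G2) ✓
  (4,10) → (φ(4),φ(10)) = (5,6) ∈ E(G2) ✓
  (4,11) → (φ(4),φ(11)) = (1,6) ∈ E(G2) ✓
  (5,7) → (φ(5),φ(7)) = (2,3) ∈ E(G2) ✓
  (5,8) → (φ(5),φ(8)) = (2,11) ∈ E(G2) ✓
  (6,7) → (φ(6),φ(7)) = (3,9) ∈ E(G2) ✓
  (6,8) → (φ(6),φ(8)) = (9,11) ∈ E(G2) ✓
  (7,9) → (φ(7),φ(9)) = (0,3) ∈ E(G2) ✓
  (8,10) → (φ(8),φ(10)) = (5,11) ∈ E(G2) ✓
  (8,11) → (φ(8),φ(11)) = (1,11) ∈ E(G2) ✓
  (9,10) → (φ(9),φ(10)) = (0,5) ∈ E(G2) ✓
  (10,11) → (φ(10),φ(11)) = (1,5) ∈ E(G2) ✓
All 24 edges of G1 map to edges of G2, and |E(G1)| = |E(G2)| = 24, so φ is a bijection on edges as well as vertices. Hence G1 ≅ G2.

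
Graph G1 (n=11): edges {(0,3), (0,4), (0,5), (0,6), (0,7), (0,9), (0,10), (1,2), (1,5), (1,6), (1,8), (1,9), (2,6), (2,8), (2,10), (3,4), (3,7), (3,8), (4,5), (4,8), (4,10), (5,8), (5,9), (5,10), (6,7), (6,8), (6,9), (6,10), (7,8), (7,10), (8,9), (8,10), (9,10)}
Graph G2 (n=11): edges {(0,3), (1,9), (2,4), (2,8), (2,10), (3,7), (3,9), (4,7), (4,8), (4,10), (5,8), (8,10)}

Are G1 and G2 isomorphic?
No, not isomorphic

The graphs are NOT isomorphic.

Degrees in G1: deg(0)=7, deg(1)=5, deg(2)=4, deg(3)=4, deg(4)=5, deg(5)=6, deg(6)=7, deg(7)=5, deg(8)=9, deg(9)=6, deg(10)=8.
Sorted degree sequence of G1: [9, 8, 7, 7, 6, 6, 5, 5, 5, 4, 4].
Degrees in G2: deg(0)=1, deg(1)=1, deg(2)=3, deg(3)=3, deg(4)=4, deg(5)=1, deg(6)=0, deg(7)=2, deg(8)=4, deg(9)=2, deg(10)=3.
Sorted degree sequence of G2: [4, 4, 3, 3, 3, 2, 2, 1, 1, 1, 0].
The (sorted) degree sequence is an isomorphism invariant, so since G1 and G2 have different degree sequences they cannot be isomorphic.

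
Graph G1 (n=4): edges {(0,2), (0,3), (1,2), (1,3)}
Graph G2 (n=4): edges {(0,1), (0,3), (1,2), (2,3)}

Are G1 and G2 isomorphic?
Yes, isomorphic

The graphs are isomorphic.
One valid mapping φ: V(G1) → V(G2): 0→0, 1→2, 2→3, 3→1

Verify φ preserves adjacency — for each edge of G1, its image is an edge of G2:
  (0,2) → (φ(0),φ(2)) = (0,3) ∈ E(G2) ✓
  (0,3) → (φ(0),φ(3)) = (0,1) ∈ E(G2) ✓
  (1,2) → (φ(1),φ(2)) = (2,3) ∈ E(G2) ✓
  (1,3) → (φ(1),φ(3)) = (1,2) ∈ E(G2) ✓
All 4 edges of G1 map to edges of G2, and |E(G1)| = |E(G2)| = 4, so φ is a bijection on edges as well as vertices. Hence G1 ≅ G2.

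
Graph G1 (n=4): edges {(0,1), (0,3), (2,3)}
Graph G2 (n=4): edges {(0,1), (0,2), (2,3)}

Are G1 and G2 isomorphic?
Yes, isomorphic

The graphs are isomorphic.
One valid mapping φ: V(G1) → V(G2): 0→0, 1→1, 2→3, 3→2

Verify φ preserves adjacency — for each edge of G1, its image is an edge of G2:
  (0,1) → (φ(0),φ(1)) = (0,1) ∈ E(G2) ✓
  (0,3) → (φ(0),φ(3)) = (0,2) ∈ E(G2) ✓
  (2,3) → (φ(2),φ(3)) = (2,3) ∈ E(G2) ✓
All 3 edges of G1 map to edges of G2, and |E(G1)| = |E(G2)| = 3, so φ is a bijection on edges as well as vertices. Hence G1 ≅ G2.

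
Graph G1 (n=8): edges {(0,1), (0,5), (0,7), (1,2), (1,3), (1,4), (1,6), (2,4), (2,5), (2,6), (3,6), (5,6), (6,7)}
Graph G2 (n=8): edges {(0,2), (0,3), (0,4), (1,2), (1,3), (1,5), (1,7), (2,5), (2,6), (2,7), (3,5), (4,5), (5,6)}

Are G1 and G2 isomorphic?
Yes, isomorphic

The graphs are isomorphic.
One valid mapping φ: V(G1) → V(G2): 0→0, 1→2, 2→1, 3→6, 4→7, 5→3, 6→5, 7→4

Verify φ preserves adjacency — for each edge of G1, its image is an edge of G2:
  (0,1) → (φ(0),φ(1)) = (0,2) ∈ E(G2) ✓
  (0,5) → (φ(0),φ(5)) = (0,3) ∈ E(G2) ✓
  (0,7) → (φ(0),φ(7)) = (0,4) ∈ E(G2) ✓
  (1,2) → (φ(1),φ(2)) = (1,2) ∈ E(G2) ✓
  (1,3) → (φ(1),φ(3)) = (2,6) ∈ E(G2) ✓
  (1,4) → (φ(1),φ(4)) = (2,7) ∈ E(G2) ✓
  (1,6) → (φ(1),φ(6)) = (2,5) ∈ E(G2) ✓
  (2,4) → (φ(2),φ(4)) = (1,7) ∈ E(G2) ✓
  (2,5) → (φ(2),φ(5)) = (1,3) ∈ E(G2) ✓
  (2,6) → (φ(2),φ(6)) = (1,5) ∈ E(G2) ✓
  (3,6) → (φ(3),φ(6)) = (5,6) ∈ E(G2) ✓
  (5,6) → (φ(5),φ(6)) = (3,5) ∈ E(G2) ✓
  (6,7) → (φ(6),φ(7)) = (4,5) ∈ E(G2) ✓
All 13 edges of G1 map to edges of G2, and |E(G1)| = |E(G2)| = 13, so φ is a bijection on edges as well as vertices. Hence G1 ≅ G2.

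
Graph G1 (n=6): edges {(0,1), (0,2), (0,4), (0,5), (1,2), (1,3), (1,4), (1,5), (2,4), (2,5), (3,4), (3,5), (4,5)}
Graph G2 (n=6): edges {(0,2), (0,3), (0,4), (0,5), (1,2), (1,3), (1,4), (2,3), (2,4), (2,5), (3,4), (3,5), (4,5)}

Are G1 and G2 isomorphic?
Yes, isomorphic

The graphs are isomorphic.
One valid mapping φ: V(G1) → V(G2): 0→0, 1→4, 2→5, 3→1, 4→3, 5→2

Verify φ preserves adjacency — for each edge of G1, its image is an edge of G2:
  (0,1) → (φ(0),φ(1)) = (0,4) ∈ E(G2) ✓
  (0,2) → (φ(0),φ(2)) = (0,5) ∈ E(G2) ✓
  (0,4) → (φ(0),φ(4)) = (0,3) ∈ E(G2) ✓
  (0,5) → (φ(0),φ(5)) = (0,2) ∈ E(G2) ✓
  (1,2) → (φ(1),φ(2)) = (4,5) ∈ E(G2) ✓
  (1,3) → (φ(1),φ(3)) = (1,4) ∈ E(G2) ✓
  (1,4) → (φ(1),φ(4)) = (3,4) ∈ E(G2) ✓
  (1,5) → (φ(1),φ(5)) = (2,4) ∈ E(G2) ✓
  (2,4) → (φ(2),φ(4)) = (3,5) ∈ E(G2) ✓
  (2,5) → (φ(2),φ(5)) = (2,5) ∈ E(G2) ✓
  (3,4) → (φ(3),φ(4)) = (1,3) ∈ E(G2) ✓
  (3,5) → (φ(3),φ(5)) = (1,2) ∈ E(G2) ✓
  (4,5) → (φ(4),φ(5)) = (2,3) ∈ E(G2) ✓
All 13 edges of G1 map to edges of G2, and |E(G1)| = |E(G2)| = 13, so φ is a bijection on edges as well as vertices. Hence G1 ≅ G2.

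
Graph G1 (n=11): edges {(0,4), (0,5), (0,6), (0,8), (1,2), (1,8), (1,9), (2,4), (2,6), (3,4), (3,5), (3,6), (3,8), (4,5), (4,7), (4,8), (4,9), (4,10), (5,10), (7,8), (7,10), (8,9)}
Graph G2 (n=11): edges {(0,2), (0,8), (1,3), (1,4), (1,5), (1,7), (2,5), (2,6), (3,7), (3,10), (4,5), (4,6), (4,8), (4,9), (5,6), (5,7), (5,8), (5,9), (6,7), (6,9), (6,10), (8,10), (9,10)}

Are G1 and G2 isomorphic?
No, not isomorphic

The graphs are NOT isomorphic.

Degrees in G1: deg(0)=4, deg(1)=3, deg(2)=3, deg(3)=4, deg(4)=8, deg(5)=4, deg(6)=3, deg(7)=3, deg(8)=6, deg(9)=3, deg(10)=3.
Sorted degree sequence of G1: [8, 6, 4, 4, 4, 3, 3, 3, 3, 3, 3].
Degrees in G2: deg(0)=2, deg(1)=4, deg(2)=3, deg(3)=3, deg(4)=5, deg(5)=7, deg(6)=6, deg(7)=4, deg(8)=4, deg(9)=4, deg(10)=4.
Sorted degree sequence of G2: [7, 6, 5, 4, 4, 4, 4, 4, 3, 3, 2].
The (sorted) degree sequence is an isomorphism invariant, so since G1 and G2 have different degree sequences they cannot be isomorphic.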